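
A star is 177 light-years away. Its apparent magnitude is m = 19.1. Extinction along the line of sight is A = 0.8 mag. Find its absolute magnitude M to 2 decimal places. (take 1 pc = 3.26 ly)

M ≈ 14.63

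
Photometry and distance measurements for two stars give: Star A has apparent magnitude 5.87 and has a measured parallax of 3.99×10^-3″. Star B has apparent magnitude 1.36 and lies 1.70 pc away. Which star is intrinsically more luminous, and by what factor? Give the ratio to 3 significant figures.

Star A: d = 1/p = 1/3.99×10^-3″ = 250.6 pc
Star A: M = m − 5 log₁₀ d + 5 = 5.87 − 5·2.3990 + 5 = -1.125
Star B: M = m − 5 log₁₀ d + 5 = 1.36 − 5·0.2304 + 5 = 5.208
ΔM = M_A − M_B = -1.125 − (5.208) = -6.333; smaller M is more luminous → Star A.
L ratio = 10^(0.4 |ΔM|) = 10^2.533 = 341.3

Star A is more luminous, by a factor of 341.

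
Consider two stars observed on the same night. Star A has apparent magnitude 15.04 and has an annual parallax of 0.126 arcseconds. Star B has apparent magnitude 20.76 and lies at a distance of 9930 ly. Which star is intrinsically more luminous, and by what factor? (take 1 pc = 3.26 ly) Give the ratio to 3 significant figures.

Star B is more luminous, by a factor of 759.

Star A: d = 1/p = 1/0.126″ = 7.937 pc
Star A: M = m − 5 log₁₀ d + 5 = 15.04 − 5·0.8996 + 5 = 15.542
Star B: d = 9930 ly / 3.26 = 3046 pc
Star B: M = m − 5 log₁₀ d + 5 = 20.76 − 5·3.4837 + 5 = 8.341
ΔM = M_A − M_B = 15.542 − (8.341) = 7.201; smaller M is more luminous → Star B.
L ratio = 10^(0.4 |ΔM|) = 10^2.880 = 758.9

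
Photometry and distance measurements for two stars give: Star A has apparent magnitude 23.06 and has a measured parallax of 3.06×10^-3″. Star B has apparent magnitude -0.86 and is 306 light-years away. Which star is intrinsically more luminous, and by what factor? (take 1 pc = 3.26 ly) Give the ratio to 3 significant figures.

Star B is more luminous, by a factor of 3.05×10^8.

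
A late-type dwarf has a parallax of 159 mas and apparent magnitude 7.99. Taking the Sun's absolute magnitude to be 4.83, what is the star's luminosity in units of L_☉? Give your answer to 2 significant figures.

d = 1/p = 1000/159 mas = 6.289 pc
M = m − 5 log₁₀ d + 5 = 7.99 − 5·0.7986 + 5 = 8.997
M − M_☉ = 8.997 − 4.83 = 4.167
L/L_☉ = 10^(−0.4 × 4.167) = 0.02154

L/L_☉ ≈ 0.022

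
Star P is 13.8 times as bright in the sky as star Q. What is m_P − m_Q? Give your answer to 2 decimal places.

m_P − m_Q ≈ -2.85

Pogson: Δm = −2.5 log₁₀(ratio) = −2.5 log₁₀(13.8) = −2.5 × 1.1399 = -2.850
Star P is brighter, so it has the smaller magnitude: the difference is negative.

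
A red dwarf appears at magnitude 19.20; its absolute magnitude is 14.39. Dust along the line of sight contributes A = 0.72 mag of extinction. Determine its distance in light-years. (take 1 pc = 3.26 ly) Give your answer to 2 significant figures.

m − M = 5 log₁₀(d/10 pc) + A  ⇒  19.20 − (14.39) − 0.72 = 5 log₁₀(d/10)
4.090 = 5 log₁₀(d/10)
log₁₀ d = (m − M − A)/5 + 1 = 1.8180
d = 10^1.8180 = 65.77 pc
= 214.4 ly

d ≈ 210 ly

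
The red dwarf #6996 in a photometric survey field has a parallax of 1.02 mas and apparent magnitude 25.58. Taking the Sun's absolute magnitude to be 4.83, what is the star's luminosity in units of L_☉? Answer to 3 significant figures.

L/L_☉ ≈ 4.82×10^-5

d = 1/p = 1000/1.02 mas = 980.4 pc
M = m − 5 log₁₀ d + 5 = 25.58 − 5·2.9914 + 5 = 15.623
M − M_☉ = 15.623 − 4.83 = 10.793
L/L_☉ = 10^(−0.4 × 10.793) = 4.817×10^-5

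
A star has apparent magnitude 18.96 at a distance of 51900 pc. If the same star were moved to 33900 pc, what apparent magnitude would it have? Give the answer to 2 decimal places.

Flux ∝ 1/d², so Δm = 5 log₁₀(d₂/d₁) = 5 log₁₀(33900/51900) = -0.925
m₂ = m₁ + Δm = 18.96 + (-0.925) = 18.035

m ≈ 18.04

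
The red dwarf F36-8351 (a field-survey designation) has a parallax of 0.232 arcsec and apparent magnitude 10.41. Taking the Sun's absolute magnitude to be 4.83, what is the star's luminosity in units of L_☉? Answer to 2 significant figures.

L/L_☉ ≈ 1.1×10^-3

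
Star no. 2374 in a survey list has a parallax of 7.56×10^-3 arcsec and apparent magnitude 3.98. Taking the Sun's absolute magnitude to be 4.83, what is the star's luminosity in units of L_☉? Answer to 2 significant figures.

d = 1/p = 1/7.56×10^-3″ = 132.3 pc
M = m − 5 log₁₀ d + 5 = 3.98 − 5·2.1215 + 5 = -1.627
M − M_☉ = -1.627 − 4.83 = -6.457
L/L_☉ = 10^(−0.4 × -6.457) = 382.8

L/L_☉ ≈ 380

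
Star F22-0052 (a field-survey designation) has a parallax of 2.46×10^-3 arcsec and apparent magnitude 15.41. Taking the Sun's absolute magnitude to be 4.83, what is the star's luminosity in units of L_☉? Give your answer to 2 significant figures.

d = 1/p = 1/2.46×10^-3″ = 406.5 pc
M = m − 5 log₁₀ d + 5 = 15.41 − 5·2.6091 + 5 = 7.365
M − M_☉ = 7.365 − 4.83 = 2.535
L/L_☉ = 10^(−0.4 × 2.535) = 0.09686

L/L_☉ ≈ 0.097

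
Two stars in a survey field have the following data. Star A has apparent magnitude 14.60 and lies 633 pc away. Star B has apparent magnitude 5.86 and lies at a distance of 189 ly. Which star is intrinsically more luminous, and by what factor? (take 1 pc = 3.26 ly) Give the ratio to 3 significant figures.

Star B is more luminous, by a factor of 26.3.

Star A: M = m − 5 log₁₀ d + 5 = 14.60 − 5·2.8014 + 5 = 5.593
Star B: d = 189 ly / 3.26 = 57.98 pc
Star B: M = m − 5 log₁₀ d + 5 = 5.86 − 5·1.7632 + 5 = 2.044
ΔM = M_A − M_B = 5.593 − (2.044) = 3.549; smaller M is more luminous → Star B.
L ratio = 10^(0.4 |ΔM|) = 10^1.420 = 26.28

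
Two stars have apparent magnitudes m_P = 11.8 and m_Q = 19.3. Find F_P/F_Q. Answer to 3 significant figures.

F_P/F_Q ≈ 1000

Δm = 11.8 − (19.3) = -7.5
Flux ratio = 10^(−0.4 Δm) = 10^(−0.4 × -7.5) = 10^3.000 = 1000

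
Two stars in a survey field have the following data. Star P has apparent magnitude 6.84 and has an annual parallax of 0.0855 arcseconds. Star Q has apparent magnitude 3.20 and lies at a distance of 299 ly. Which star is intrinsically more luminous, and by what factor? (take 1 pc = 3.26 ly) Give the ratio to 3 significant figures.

Star P: d = 1/p = 1/0.0855″ = 11.70 pc
Star P: M = m − 5 log₁₀ d + 5 = 6.84 − 5·1.0680 + 5 = 6.500
Star Q: d = 299 ly / 3.26 = 91.72 pc
Star Q: M = m − 5 log₁₀ d + 5 = 3.20 − 5·1.9625 + 5 = -1.612
ΔM = M_P − M_Q = 6.500 − (-1.612) = 8.112; smaller M is more luminous → Star Q.
L ratio = 10^(0.4 |ΔM|) = 10^3.245 = 1757

Star Q is more luminous, by a factor of 1760.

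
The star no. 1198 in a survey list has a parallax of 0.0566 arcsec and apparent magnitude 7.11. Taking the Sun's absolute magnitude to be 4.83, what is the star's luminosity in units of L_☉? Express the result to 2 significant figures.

L/L_☉ ≈ 0.38

d = 1/p = 1/0.0566″ = 17.67 pc
M = m − 5 log₁₀ d + 5 = 7.11 − 5·1.2472 + 5 = 5.874
M − M_☉ = 5.874 − 4.83 = 1.044
L/L_☉ = 10^(−0.4 × 1.044) = 0.3823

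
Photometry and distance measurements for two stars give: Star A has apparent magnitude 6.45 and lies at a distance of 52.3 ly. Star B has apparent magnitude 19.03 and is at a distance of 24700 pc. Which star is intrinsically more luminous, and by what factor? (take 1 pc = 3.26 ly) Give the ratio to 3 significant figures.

Star B is more luminous, by a factor of 22.0.

Star A: d = 52.3 ly / 3.26 = 16.04 pc
Star A: M = m − 5 log₁₀ d + 5 = 6.45 − 5·1.2053 + 5 = 5.424
Star B: M = m − 5 log₁₀ d + 5 = 19.03 − 5·4.3927 + 5 = 2.067
ΔM = M_A − M_B = 5.424 − (2.067) = 3.357; smaller M is more luminous → Star B.
L ratio = 10^(0.4 |ΔM|) = 10^1.343 = 22.02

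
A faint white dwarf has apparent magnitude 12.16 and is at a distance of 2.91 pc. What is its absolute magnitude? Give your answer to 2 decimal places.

5 log₁₀(d/10 pc) = 5 log₁₀(2.910) − 5 = -2.681
M = m − 5 log₁₀(d/10) = 12.16 + 2.681 = 14.841

M ≈ 14.84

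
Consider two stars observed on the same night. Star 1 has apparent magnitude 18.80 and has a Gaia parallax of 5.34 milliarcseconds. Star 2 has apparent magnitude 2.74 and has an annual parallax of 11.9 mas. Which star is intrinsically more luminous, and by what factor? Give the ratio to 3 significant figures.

Star 1: p = 5.34 mas = 5.34×10^-3″ → d = 1/p = 187.3 pc
Star 1: M = m − 5 log₁₀ d + 5 = 18.80 − 5·2.2725 + 5 = 12.438
Star 2: p = 11.9 mas = 0.0119″ → d = 1/p = 84.03 pc
Star 2: M = m − 5 log₁₀ d + 5 = 2.74 − 5·1.9245 + 5 = -1.882
ΔM = M_1 − M_2 = 12.438 − (-1.882) = 14.320; smaller M is more luminous → Star 2.
L ratio = 10^(0.4 |ΔM|) = 10^5.728 = 534600

Star 2 is more luminous, by a factor of 535000.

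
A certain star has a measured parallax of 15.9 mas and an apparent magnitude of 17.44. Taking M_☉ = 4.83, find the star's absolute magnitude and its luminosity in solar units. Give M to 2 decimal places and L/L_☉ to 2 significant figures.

M ≈ 13.45; L/L_☉ ≈ 3.6×10^-4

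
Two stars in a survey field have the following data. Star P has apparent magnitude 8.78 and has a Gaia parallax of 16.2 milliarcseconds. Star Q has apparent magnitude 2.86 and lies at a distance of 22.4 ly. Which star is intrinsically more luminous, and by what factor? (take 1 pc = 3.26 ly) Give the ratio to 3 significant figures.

Star P: p = 16.2 mas = 0.0162″ → d = 1/p = 61.73 pc
Star P: M = m − 5 log₁₀ d + 5 = 8.78 − 5·1.7905 + 5 = 4.828
Star Q: d = 22.4 ly / 3.26 = 6.871 pc
Star Q: M = m − 5 log₁₀ d + 5 = 2.86 − 5·0.8370 + 5 = 3.675
ΔM = M_P − M_Q = 4.828 − (3.675) = 1.153; smaller M is more luminous → Star Q.
L ratio = 10^(0.4 |ΔM|) = 10^0.461 = 2.891

Star Q is more luminous, by a factor of 2.89.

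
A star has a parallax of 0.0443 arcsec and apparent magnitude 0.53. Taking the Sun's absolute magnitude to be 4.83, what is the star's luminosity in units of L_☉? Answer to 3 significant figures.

L/L_☉ ≈ 267

d = 1/p = 1/0.0443″ = 22.57 pc
M = m − 5 log₁₀ d + 5 = 0.53 − 5·1.3536 + 5 = -1.238
M − M_☉ = -1.238 − 4.83 = -6.068
L/L_☉ = 10^(−0.4 × -6.068) = 267.4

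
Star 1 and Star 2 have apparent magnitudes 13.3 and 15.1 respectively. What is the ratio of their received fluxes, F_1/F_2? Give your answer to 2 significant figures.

F_1/F_2 ≈ 5.2

Δm = 13.3 − (15.1) = -1.8
Flux ratio = 10^(−0.4 Δm) = 10^(−0.4 × -1.8) = 10^0.720 = 5.248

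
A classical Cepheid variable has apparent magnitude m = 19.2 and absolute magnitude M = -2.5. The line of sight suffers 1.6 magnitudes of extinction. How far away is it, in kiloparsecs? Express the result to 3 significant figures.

d ≈ 105 kpc

m − M = 5 log₁₀(d/10 pc) + A  ⇒  19.2 − (-2.5) − 1.6 = 5 log₁₀(d/10)
20.100 = 5 log₁₀(d/10)
log₁₀ d = (m − M − A)/5 + 1 = 5.0200
d = 10^5.0200 = 104700 pc
= 104.7 kpc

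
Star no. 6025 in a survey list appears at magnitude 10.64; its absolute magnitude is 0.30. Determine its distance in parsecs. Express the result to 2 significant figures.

d ≈ 1200 pc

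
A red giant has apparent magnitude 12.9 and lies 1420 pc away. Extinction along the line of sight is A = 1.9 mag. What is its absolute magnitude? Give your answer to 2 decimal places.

5 log₁₀(d/10 pc) = 5 log₁₀(1420) − 5 = 10.761
M = m − 5 log₁₀(d/10) − A = 12.9 − 10.761 − 1.9 = 0.239

M ≈ 0.24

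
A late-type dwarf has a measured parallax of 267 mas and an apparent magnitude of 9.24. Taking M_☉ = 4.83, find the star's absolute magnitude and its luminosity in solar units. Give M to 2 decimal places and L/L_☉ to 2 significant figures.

d = 1/p = 1000/267 mas = 3.745 pc
M = m − 5 log₁₀ d + 5 = 9.24 − 5·0.5735 + 5 = 11.373
M − M_☉ = 11.373 − 4.83 = 6.543
L/L_☉ = 10^(−0.4 × 6.543) = 2.415×10^-3

M ≈ 11.37; L/L_☉ ≈ 2.4×10^-3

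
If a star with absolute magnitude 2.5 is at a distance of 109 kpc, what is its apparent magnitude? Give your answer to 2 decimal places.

m ≈ 22.69

d = 109 kpc = 109000 pc
m = M + 5 log₁₀ d − 5 = 2.5 + 5·5.0374 − 5 = 22.687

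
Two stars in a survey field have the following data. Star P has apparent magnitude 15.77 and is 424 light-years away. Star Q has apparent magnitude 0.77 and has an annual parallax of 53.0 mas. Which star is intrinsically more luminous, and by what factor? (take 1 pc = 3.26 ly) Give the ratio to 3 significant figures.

Star Q is more luminous, by a factor of 21000.

Star P: d = 424 ly / 3.26 = 130.1 pc
Star P: M = m − 5 log₁₀ d + 5 = 15.77 − 5·2.1141 + 5 = 10.199
Star Q: p = 53.0 mas = 0.0530″ → d = 1/p = 18.87 pc
Star Q: M = m − 5 log₁₀ d + 5 = 0.77 − 5·1.2757 + 5 = -0.609
ΔM = M_P − M_Q = 10.199 − (-0.609) = 10.808; smaller M is more luminous → Star Q.
L ratio = 10^(0.4 |ΔM|) = 10^4.323 = 21050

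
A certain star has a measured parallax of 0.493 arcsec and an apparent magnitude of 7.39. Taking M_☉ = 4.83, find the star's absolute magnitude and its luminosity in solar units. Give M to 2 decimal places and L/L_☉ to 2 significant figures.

M ≈ 10.85; L/L_☉ ≈ 3.9×10^-3

d = 1/p = 1/0.493″ = 2.028 pc
M = m − 5 log₁₀ d + 5 = 7.39 − 5·0.3072 + 5 = 10.854
M − M_☉ = 10.854 − 4.83 = 6.024
L/L_☉ = 10^(−0.4 × 6.024) = 3.893×10^-3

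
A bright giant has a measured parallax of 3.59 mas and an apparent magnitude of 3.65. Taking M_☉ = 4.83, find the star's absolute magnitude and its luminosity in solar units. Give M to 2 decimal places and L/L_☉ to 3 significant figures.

d = 1/p = 1000/3.59 mas = 278.6 pc
M = m − 5 log₁₀ d + 5 = 3.65 − 5·2.4449 + 5 = -3.575
M − M_☉ = -3.575 − 4.83 = -8.405
L/L_☉ = 10^(−0.4 × -8.405) = 2300

M ≈ -3.57; L/L_☉ ≈ 2300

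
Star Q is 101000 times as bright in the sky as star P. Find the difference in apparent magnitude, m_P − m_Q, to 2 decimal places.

m_P − m_Q ≈ 12.51

Pogson: Δm = −2.5 log₁₀(ratio) = −2.5 log₁₀(101000) = −2.5 × 5.0043 = -12.511
Star Q is brighter so has the smaller magnitude: m_P − m_Q is positive.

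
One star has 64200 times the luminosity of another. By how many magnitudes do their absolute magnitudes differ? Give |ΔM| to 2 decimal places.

|ΔM| ≈ 12.02

Pogson: ΔM = −2.5 log₁₀(ratio) = −2.5 log₁₀(64200) = −2.5 × 4.8075 = -12.019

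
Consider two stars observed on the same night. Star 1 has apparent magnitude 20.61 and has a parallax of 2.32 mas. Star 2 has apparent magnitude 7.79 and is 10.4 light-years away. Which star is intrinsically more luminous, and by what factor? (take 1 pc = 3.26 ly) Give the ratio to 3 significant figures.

Star 1: p = 2.32 mas = 2.32×10^-3″ → d = 1/p = 431.0 pc
Star 1: M = m − 5 log₁₀ d + 5 = 20.61 − 5·2.6345 + 5 = 12.437
Star 2: d = 10.4 ly / 3.26 = 3.190 pc
Star 2: M = m − 5 log₁₀ d + 5 = 7.79 − 5·0.5038 + 5 = 10.271
ΔM = M_1 − M_2 = 12.437 − (10.271) = 2.167; smaller M is more luminous → Star 2.
L ratio = 10^(0.4 |ΔM|) = 10^0.867 = 7.355

Star 2 is more luminous, by a factor of 7.36.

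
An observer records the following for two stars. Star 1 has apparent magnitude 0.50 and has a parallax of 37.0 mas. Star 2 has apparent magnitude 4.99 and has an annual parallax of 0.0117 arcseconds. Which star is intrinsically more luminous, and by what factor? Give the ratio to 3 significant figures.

Star 1: p = 37.0 mas = 0.0370″ → d = 1/p = 27.03 pc
Star 1: M = m − 5 log₁₀ d + 5 = 0.50 − 5·1.4318 + 5 = -1.659
Star 2: d = 1/p = 1/0.0117″ = 85.47 pc
Star 2: M = m − 5 log₁₀ d + 5 = 4.99 − 5·1.9318 + 5 = 0.331
ΔM = M_1 − M_2 = -1.659 − (0.331) = -1.990; smaller M is more luminous → Star 1.
L ratio = 10^(0.4 |ΔM|) = 10^0.796 = 6.251

Star 1 is more luminous, by a factor of 6.25.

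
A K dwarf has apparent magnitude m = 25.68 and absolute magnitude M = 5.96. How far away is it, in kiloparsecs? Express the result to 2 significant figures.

d ≈ 88 kpc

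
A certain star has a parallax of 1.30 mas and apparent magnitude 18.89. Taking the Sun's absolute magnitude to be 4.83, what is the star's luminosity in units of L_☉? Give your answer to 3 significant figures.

d = 1/p = 1000/1.30 mas = 769.2 pc
M = m − 5 log₁₀ d + 5 = 18.89 − 5·2.8861 + 5 = 9.460
M − M_☉ = 9.460 − 4.83 = 4.630
L/L_☉ = 10^(−0.4 × 4.630) = 0.01406

L/L_☉ ≈ 0.0141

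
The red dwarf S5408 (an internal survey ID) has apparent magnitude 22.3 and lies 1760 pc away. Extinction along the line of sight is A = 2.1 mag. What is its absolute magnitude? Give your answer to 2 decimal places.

M ≈ 8.97

5 log₁₀(d/10 pc) = 5 log₁₀(1760) − 5 = 11.228
M = m − 5 log₁₀(d/10) − A = 22.3 − 11.228 − 2.1 = 8.972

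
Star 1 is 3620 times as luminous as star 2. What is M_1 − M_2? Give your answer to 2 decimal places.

Pogson: ΔM = −2.5 log₁₀(ratio) = −2.5 log₁₀(3620) = −2.5 × 3.5587 = -8.897
Star 1 is brighter, so it has the smaller magnitude: the difference is negative.

M_1 − M_2 ≈ -8.90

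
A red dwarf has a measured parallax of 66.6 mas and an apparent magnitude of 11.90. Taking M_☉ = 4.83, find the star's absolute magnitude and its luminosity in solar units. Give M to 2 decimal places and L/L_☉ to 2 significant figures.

d = 1/p = 1000/66.6 mas = 15.02 pc
M = m − 5 log₁₀ d + 5 = 11.90 − 5·1.1765 + 5 = 11.017
M − M_☉ = 11.017 − 4.83 = 6.187
L/L_☉ = 10^(−0.4 × 6.187) = 3.350×10^-3

M ≈ 11.02; L/L_☉ ≈ 3.4×10^-3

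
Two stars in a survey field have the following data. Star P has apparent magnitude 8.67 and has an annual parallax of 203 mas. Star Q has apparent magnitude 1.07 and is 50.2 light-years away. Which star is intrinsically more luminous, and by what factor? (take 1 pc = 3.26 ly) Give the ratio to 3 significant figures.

Star P: p = 203 mas = 0.203″ → d = 1/p = 4.926 pc
Star P: M = m − 5 log₁₀ d + 5 = 8.67 − 5·0.6925 + 5 = 10.207
Star Q: d = 50.2 ly / 3.26 = 15.40 pc
Star Q: M = m − 5 log₁₀ d + 5 = 1.07 − 5·1.1875 + 5 = 0.133
ΔM = M_P − M_Q = 10.207 − (0.133) = 10.075; smaller M is more luminous → Star Q.
L ratio = 10^(0.4 |ΔM|) = 10^4.030 = 10710

Star Q is more luminous, by a factor of 10700.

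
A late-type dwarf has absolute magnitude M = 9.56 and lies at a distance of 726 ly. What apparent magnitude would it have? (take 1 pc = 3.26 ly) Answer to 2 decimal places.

m ≈ 16.30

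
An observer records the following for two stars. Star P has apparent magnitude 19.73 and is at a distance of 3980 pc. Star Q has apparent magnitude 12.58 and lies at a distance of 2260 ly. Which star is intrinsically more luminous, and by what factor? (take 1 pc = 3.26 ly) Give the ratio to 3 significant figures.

Star Q is more luminous, by a factor of 22.0.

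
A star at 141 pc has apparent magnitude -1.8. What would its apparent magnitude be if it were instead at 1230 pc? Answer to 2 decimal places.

m ≈ 2.90

Flux ∝ 1/d², so Δm = 5 log₁₀(d₂/d₁) = 5 log₁₀(1230/141) = 4.703
m₂ = m₁ + Δm = -1.8 + (4.703) = 2.903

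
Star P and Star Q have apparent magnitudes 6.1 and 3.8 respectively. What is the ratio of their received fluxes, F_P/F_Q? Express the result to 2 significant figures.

F_P/F_Q ≈ 0.12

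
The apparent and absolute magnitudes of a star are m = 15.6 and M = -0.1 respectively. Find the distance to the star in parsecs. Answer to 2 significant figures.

Distance modulus: m − M = 15.6 − (-0.1) = 15.700
m − M = 5 log₁₀ d − 5
log₁₀ d = (m − M)/5 + 1 = 4.1400
d = 10^4.1400 = 13800 pc

d ≈ 14000 pc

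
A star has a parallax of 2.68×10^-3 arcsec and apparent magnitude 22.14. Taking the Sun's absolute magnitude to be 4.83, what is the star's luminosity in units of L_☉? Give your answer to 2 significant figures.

L/L_☉ ≈ 1.7×10^-4

d = 1/p = 1/2.68×10^-3″ = 373.1 pc
M = m − 5 log₁₀ d + 5 = 22.14 − 5·2.5719 + 5 = 14.281
M − M_☉ = 14.281 − 4.83 = 9.451
L/L_☉ = 10^(−0.4 × 9.451) = 1.659×10^-4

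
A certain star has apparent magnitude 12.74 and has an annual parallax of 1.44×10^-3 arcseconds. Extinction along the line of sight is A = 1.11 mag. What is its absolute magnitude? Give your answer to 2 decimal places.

M ≈ 2.42

d = 1/p = 1/1.44×10^-3″ = 694.4 pc
5 log₁₀(d/10 pc) = 5 log₁₀(694.4) − 5 = 9.208
M = m − 5 log₁₀(d/10) − A = 12.74 − 9.208 − 1.11 = 2.422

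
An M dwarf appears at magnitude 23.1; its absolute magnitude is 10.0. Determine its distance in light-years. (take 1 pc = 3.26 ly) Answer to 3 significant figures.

μ = m − M = 13.100
m − M = 5 log₁₀ d − 5
log₁₀ d = (m − M)/5 + 1 = 3.6200
d = 10^3.6200 = 4169 pc
= 13590 ly

d ≈ 13600 ly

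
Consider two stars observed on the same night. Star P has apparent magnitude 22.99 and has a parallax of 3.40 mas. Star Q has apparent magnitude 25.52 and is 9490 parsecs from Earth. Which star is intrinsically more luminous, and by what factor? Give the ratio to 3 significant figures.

Star P: p = 3.40 mas = 3.40×10^-3″ → d = 1/p = 294.1 pc
Star P: M = m − 5 log₁₀ d + 5 = 22.99 − 5·2.4685 + 5 = 15.647
Star Q: M = m − 5 log₁₀ d + 5 = 25.52 − 5·3.9773 + 5 = 10.634
ΔM = M_P − M_Q = 15.647 − (10.634) = 5.014; smaller M is more luminous → Star Q.
L ratio = 10^(0.4 |ΔM|) = 10^2.005 = 101.3

Star Q is more luminous, by a factor of 101.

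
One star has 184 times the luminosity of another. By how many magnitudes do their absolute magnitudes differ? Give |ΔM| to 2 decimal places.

Pogson: ΔM = −2.5 log₁₀(ratio) = −2.5 log₁₀(184) = −2.5 × 2.2648 = -5.662

|ΔM| ≈ 5.66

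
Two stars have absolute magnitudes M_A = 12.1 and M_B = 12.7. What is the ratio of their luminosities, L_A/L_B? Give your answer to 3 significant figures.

ΔM = M_A − M_B = -0.6
L_A/L_B = 10^(−0.4 ΔM) = 10^0.240 = 1.738

L_A/L_B ≈ 1.74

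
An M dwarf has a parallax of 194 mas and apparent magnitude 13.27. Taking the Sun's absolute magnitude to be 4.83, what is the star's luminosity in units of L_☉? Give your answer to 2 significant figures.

L/L_☉ ≈ 1.1×10^-4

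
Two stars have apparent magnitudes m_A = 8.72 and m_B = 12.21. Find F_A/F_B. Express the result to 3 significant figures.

F_A/F_B ≈ 24.9

Δm = 8.72 − (12.21) = -3.49
Flux ratio = 10^(−0.4 Δm) = 10^(−0.4 × -3.49) = 10^1.396 = 24.89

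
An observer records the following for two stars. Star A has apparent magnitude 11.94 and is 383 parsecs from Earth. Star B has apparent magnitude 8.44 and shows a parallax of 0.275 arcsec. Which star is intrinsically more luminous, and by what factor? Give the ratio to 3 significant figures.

Star A is more luminous, by a factor of 442.

Star A: M = m − 5 log₁₀ d + 5 = 11.94 − 5·2.5832 + 5 = 4.024
Star B: d = 1/p = 1/0.275″ = 3.636 pc
Star B: M = m − 5 log₁₀ d + 5 = 8.44 − 5·0.5607 + 5 = 10.637
ΔM = M_A − M_B = 4.024 − (10.637) = -6.613; smaller M is more luminous → Star A.
L ratio = 10^(0.4 |ΔM|) = 10^2.645 = 441.6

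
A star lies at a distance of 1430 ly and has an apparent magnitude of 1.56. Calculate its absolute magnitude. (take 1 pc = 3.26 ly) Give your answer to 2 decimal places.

M ≈ -6.65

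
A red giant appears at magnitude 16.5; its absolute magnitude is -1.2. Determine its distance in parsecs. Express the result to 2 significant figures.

d ≈ 35000 pc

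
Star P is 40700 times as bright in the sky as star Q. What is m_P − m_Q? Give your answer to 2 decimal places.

m_P − m_Q ≈ -11.52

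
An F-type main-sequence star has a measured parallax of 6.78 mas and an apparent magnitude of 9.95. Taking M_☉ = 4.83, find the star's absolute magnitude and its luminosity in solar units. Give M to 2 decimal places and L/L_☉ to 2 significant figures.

d = 1/p = 1000/6.78 mas = 147.5 pc
M = m − 5 log₁₀ d + 5 = 9.95 − 5·2.1688 + 5 = 4.106
M − M_☉ = 4.106 − 4.83 = -0.724
L/L_☉ = 10^(−0.4 × -0.724) = 1.948

M ≈ 4.11; L/L_☉ ≈ 1.9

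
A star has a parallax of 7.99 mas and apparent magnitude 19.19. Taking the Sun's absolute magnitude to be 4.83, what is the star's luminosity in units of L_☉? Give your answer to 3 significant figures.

L/L_☉ ≈ 2.82×10^-4

d = 1/p = 1000/7.99 mas = 125.2 pc
M = m − 5 log₁₀ d + 5 = 19.19 − 5·2.0975 + 5 = 13.703
M − M_☉ = 13.703 − 4.83 = 8.873
L/L_☉ = 10^(−0.4 × 8.873) = 2.824×10^-4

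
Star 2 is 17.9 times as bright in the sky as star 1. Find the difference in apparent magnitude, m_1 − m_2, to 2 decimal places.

m_1 − m_2 ≈ 3.13

Pogson: Δm = −2.5 log₁₀(ratio) = −2.5 log₁₀(17.9) = −2.5 × 1.2529 = -3.132
Star 2 is brighter so has the smaller magnitude: m_1 − m_2 is positive.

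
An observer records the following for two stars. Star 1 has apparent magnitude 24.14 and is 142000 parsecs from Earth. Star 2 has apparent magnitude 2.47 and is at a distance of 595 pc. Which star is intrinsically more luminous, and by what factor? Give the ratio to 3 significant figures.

Star 1: M = m − 5 log₁₀ d + 5 = 24.14 − 5·5.1523 + 5 = 3.379
Star 2: M = m − 5 log₁₀ d + 5 = 2.47 − 5·2.7745 + 5 = -6.403
ΔM = M_1 − M_2 = 3.379 − (-6.403) = 9.781; smaller M is more luminous → Star 2.
L ratio = 10^(0.4 |ΔM|) = 10^3.912 = 8174

Star 2 is more luminous, by a factor of 8170.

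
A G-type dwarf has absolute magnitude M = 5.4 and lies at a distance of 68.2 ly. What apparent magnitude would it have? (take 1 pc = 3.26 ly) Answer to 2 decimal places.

m ≈ 7.00

d = 68.2 ly / 3.26 = 20.92 pc
m = M + 5 log₁₀ d − 5 = 5.4 + 5·1.3206 − 5 = 7.003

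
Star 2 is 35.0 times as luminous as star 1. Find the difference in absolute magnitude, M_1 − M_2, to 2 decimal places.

M_1 − M_2 ≈ 3.86

Pogson: ΔM = −2.5 log₁₀(ratio) = −2.5 log₁₀(35.0) = −2.5 × 1.5441 = -3.860
Star 2 is brighter so has the smaller magnitude: M_1 − M_2 is positive.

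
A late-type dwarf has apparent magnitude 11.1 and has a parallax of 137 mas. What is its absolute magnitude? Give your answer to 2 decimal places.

M ≈ 11.78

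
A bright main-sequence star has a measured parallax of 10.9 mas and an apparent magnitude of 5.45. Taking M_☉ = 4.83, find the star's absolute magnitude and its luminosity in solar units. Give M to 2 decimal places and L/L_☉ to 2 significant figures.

M ≈ 0.64; L/L_☉ ≈ 48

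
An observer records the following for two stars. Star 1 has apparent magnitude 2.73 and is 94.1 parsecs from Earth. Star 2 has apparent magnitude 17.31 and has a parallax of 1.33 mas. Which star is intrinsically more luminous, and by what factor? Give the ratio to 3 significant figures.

Star 1 is more luminous, by a factor of 10600.

Star 1: M = m − 5 log₁₀ d + 5 = 2.73 − 5·1.9736 + 5 = -2.138
Star 2: p = 1.33 mas = 1.33×10^-3″ → d = 1/p = 751.9 pc
Star 2: M = m − 5 log₁₀ d + 5 = 17.31 − 5·2.8761 + 5 = 7.929
ΔM = M_1 − M_2 = -2.138 − (7.929) = -10.067; smaller M is more luminous → Star 1.
L ratio = 10^(0.4 |ΔM|) = 10^4.027 = 10640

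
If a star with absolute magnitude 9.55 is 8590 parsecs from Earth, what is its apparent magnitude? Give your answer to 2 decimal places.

m = M + 5 log₁₀ d − 5 = 9.55 + 5·3.9340 − 5 = 24.220

m ≈ 24.22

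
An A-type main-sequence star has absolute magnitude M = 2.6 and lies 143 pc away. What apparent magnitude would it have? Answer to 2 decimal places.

m ≈ 8.38

m = M + 5 log₁₀ d − 5 = 2.6 + 5·2.1553 − 5 = 8.377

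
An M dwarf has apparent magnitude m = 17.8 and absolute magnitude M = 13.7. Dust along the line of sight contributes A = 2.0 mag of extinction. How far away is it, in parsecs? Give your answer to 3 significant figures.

d ≈ 26.3 pc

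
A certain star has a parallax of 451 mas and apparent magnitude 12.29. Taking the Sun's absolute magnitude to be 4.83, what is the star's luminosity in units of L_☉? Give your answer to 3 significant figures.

L/L_☉ ≈ 5.10×10^-5

d = 1/p = 1000/451 mas = 2.217 pc
M = m − 5 log₁₀ d + 5 = 12.29 − 5·0.3458 + 5 = 15.561
M − M_☉ = 15.561 − 4.83 = 10.731
L/L_☉ = 10^(−0.4 × 10.731) = 5.101×10^-5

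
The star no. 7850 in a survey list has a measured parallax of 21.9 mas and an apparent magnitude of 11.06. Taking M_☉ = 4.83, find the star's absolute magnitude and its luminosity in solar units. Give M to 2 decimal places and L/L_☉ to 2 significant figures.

M ≈ 7.76; L/L_☉ ≈ 0.067

d = 1/p = 1000/21.9 mas = 45.66 pc
M = m − 5 log₁₀ d + 5 = 11.06 − 5·1.6596 + 5 = 7.762
M − M_☉ = 7.762 − 4.83 = 2.932
L/L_☉ = 10^(−0.4 × 2.932) = 0.06716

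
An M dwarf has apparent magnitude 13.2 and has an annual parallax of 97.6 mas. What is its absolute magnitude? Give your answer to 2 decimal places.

p = 97.6 mas = 0.0976″ → d = 1/p = 10.25 pc
5 log₁₀(d/10 pc) = 5 log₁₀(10.25) − 5 = 0.053
M = m − 5 log₁₀(d/10) = 13.2 − 0.053 = 13.147

M ≈ 13.15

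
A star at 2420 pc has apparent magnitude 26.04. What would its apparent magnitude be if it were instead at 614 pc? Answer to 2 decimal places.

m ≈ 23.06

Flux ∝ 1/d², so Δm = 5 log₁₀(d₂/d₁) = 5 log₁₀(614/2420) = -2.978
m₂ = m₁ + Δm = 26.04 + (-2.978) = 23.062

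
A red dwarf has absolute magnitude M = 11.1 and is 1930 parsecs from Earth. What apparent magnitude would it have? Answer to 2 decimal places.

m ≈ 22.53

m = M + 5 log₁₀ d − 5 = 11.1 + 5·3.2856 − 5 = 22.528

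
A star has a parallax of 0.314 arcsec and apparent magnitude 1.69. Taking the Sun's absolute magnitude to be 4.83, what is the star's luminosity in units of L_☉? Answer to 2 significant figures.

L/L_☉ ≈ 1.8

d = 1/p = 1/0.314″ = 3.185 pc
M = m − 5 log₁₀ d + 5 = 1.69 − 5·0.5031 + 5 = 4.175
M − M_☉ = 4.175 − 4.83 = -0.655
L/L_☉ = 10^(−0.4 × -0.655) = 1.829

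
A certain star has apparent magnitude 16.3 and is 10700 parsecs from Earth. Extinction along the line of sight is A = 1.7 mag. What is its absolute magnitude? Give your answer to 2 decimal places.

5 log₁₀(d/10 pc) = 5 log₁₀(10700) − 5 = 15.147
M = m − 5 log₁₀(d/10) − A = 16.3 − 15.147 − 1.7 = -0.547

M ≈ -0.55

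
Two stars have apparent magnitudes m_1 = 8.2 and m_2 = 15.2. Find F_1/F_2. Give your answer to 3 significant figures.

F_1/F_2 ≈ 631

Magnitude difference = -7.0
Flux ratio = 10^(−0.4 Δm) = 10^(−0.4 × -7.0) = 10^2.800 = 631.0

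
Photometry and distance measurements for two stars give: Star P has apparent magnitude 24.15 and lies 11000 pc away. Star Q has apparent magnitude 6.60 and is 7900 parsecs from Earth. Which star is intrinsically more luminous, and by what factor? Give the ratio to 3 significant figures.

Star Q is more luminous, by a factor of 5.40×10^6.

Star P: M = m − 5 log₁₀ d + 5 = 24.15 − 5·4.0414 + 5 = 8.943
Star Q: M = m − 5 log₁₀ d + 5 = 6.60 − 5·3.8976 + 5 = -7.888
ΔM = M_P − M_Q = 8.943 − (-7.888) = 16.831; smaller M is more luminous → Star Q.
L ratio = 10^(0.4 |ΔM|) = 10^6.732 = 5.401×10^6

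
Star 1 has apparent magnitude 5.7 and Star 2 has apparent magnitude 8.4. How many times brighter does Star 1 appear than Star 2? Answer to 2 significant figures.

12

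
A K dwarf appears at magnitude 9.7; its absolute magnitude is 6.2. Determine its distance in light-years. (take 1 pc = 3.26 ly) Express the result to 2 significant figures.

d ≈ 160 ly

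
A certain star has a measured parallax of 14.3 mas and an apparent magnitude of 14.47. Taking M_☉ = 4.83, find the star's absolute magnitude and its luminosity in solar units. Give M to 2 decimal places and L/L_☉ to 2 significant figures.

M ≈ 10.25; L/L_☉ ≈ 6.8×10^-3

d = 1/p = 1000/14.3 mas = 69.93 pc
M = m − 5 log₁₀ d + 5 = 14.47 − 5·1.8447 + 5 = 10.247
M − M_☉ = 10.247 − 4.83 = 5.417
L/L_☉ = 10^(−0.4 × 5.417) = 6.813×10^-3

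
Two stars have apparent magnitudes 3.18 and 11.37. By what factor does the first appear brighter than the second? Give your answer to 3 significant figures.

Δm = 3.18 − (11.37) = -8.19
Flux ratio = 10^(−0.4 Δm) = 10^(−0.4 × -8.19) = 10^3.276 = 1888

1890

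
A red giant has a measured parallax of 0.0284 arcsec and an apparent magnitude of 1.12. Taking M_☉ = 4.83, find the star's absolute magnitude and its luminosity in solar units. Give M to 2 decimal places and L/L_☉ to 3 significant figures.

d = 1/p = 1/0.0284″ = 35.21 pc
M = m − 5 log₁₀ d + 5 = 1.12 − 5·1.5467 + 5 = -1.613
M − M_☉ = -1.613 − 4.83 = -6.443
L/L_☉ = 10^(−0.4 × -6.443) = 377.9

M ≈ -1.61; L/L_☉ ≈ 378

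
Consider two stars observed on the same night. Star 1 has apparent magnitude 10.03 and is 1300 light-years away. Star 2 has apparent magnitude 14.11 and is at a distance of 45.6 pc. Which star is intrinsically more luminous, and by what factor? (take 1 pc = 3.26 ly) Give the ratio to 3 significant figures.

Star 1: d = 1300 ly / 3.26 = 398.8 pc
Star 1: M = m − 5 log₁₀ d + 5 = 10.03 − 5·2.6007 + 5 = 2.026
Star 2: M = m − 5 log₁₀ d + 5 = 14.11 − 5·1.6590 + 5 = 10.815
ΔM = M_1 − M_2 = 2.026 − (10.815) = -8.789; smaller M is more luminous → Star 1.
L ratio = 10^(0.4 |ΔM|) = 10^3.516 = 3277

Star 1 is more luminous, by a factor of 3280.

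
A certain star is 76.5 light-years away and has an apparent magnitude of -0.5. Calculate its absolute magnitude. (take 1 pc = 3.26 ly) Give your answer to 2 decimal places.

d = 76.5 ly / 3.26 = 23.47 pc
5 log₁₀(d/10 pc) = 5 log₁₀(23.47) − 5 = 1.852
M = m − 5 log₁₀(d/10) = -0.5 − 1.852 = -2.352

M ≈ -2.35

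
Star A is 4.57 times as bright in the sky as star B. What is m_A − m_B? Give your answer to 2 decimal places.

m_A − m_B ≈ -1.65

Pogson: Δm = −2.5 log₁₀(ratio) = −2.5 log₁₀(4.57) = −2.5 × 0.6599 = -1.650
Star A is brighter, so it has the smaller magnitude: the difference is negative.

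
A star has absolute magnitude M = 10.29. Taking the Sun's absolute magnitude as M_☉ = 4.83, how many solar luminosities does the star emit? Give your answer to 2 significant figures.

L/L_☉ ≈ 6.5×10^-3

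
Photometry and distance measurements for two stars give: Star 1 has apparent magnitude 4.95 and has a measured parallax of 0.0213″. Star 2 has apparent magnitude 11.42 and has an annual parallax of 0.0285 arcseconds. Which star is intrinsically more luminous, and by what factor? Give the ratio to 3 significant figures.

Star 1: d = 1/p = 1/0.0213″ = 46.95 pc
Star 1: M = m − 5 log₁₀ d + 5 = 4.95 − 5·1.6716 + 5 = 1.592
Star 2: d = 1/p = 1/0.0285″ = 35.09 pc
Star 2: M = m − 5 log₁₀ d + 5 = 11.42 − 5·1.5452 + 5 = 8.694
ΔM = M_1 − M_2 = 1.592 − (8.694) = -7.102; smaller M is more luminous → Star 1.
L ratio = 10^(0.4 |ΔM|) = 10^2.841 = 693.3

Star 1 is more luminous, by a factor of 693.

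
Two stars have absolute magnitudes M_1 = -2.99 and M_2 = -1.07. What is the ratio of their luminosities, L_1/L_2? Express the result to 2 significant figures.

ΔM = M_1 − M_2 = -1.92
L_1/L_2 = 10^(−0.4 ΔM) = 10^0.768 = 5.861

L_1/L_2 ≈ 5.9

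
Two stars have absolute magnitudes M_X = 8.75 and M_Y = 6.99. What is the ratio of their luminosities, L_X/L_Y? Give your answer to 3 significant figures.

ΔM = M_X − M_Y = 1.76
L_X/L_Y = 10^(−0.4 ΔM) = 10^-0.704 = 0.1977

L_X/L_Y ≈ 0.198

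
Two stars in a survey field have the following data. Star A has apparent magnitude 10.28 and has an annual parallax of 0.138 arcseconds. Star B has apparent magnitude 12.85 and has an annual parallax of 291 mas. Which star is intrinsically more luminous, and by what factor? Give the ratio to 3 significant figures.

Star A is more luminous, by a factor of 47.4.

Star A: d = 1/p = 1/0.138″ = 7.246 pc
Star A: M = m − 5 log₁₀ d + 5 = 10.28 − 5·0.8601 + 5 = 10.979
Star B: p = 291 mas = 0.291″ → d = 1/p = 3.436 pc
Star B: M = m − 5 log₁₀ d + 5 = 12.85 − 5·0.5361 + 5 = 15.169
ΔM = M_A − M_B = 10.979 − (15.169) = -4.190; smaller M is more luminous → Star A.
L ratio = 10^(0.4 |ΔM|) = 10^1.676 = 47.43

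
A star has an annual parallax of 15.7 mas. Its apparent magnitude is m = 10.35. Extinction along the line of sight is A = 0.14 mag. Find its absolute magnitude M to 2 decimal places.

M ≈ 6.19

p = 15.7 mas = 0.0157″ → d = 1/p = 63.69 pc
5 log₁₀(d/10 pc) = 5 log₁₀(63.69) − 5 = 4.021
M = m − 5 log₁₀(d/10) − A = 10.35 − 4.021 − 0.14 = 6.189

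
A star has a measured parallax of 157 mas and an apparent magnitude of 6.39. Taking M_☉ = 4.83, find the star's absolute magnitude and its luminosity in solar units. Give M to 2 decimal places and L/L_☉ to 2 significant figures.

M ≈ 7.37; L/L_☉ ≈ 0.096

d = 1/p = 1000/157 mas = 6.369 pc
M = m − 5 log₁₀ d + 5 = 6.39 − 5·0.8041 + 5 = 7.369
M − M_☉ = 7.369 − 4.83 = 2.539
L/L_☉ = 10^(−0.4 × 2.539) = 0.09643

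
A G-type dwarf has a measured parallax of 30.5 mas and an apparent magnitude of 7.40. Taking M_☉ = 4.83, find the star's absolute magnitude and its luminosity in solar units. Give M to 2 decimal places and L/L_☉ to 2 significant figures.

M ≈ 4.82; L/L_☉ ≈ 1.0

d = 1/p = 1000/30.5 mas = 32.79 pc
M = m − 5 log₁₀ d + 5 = 7.40 − 5·1.5157 + 5 = 4.821
M − M_☉ = 4.821 − 4.83 = -0.009
L/L_☉ = 10^(−0.4 × -0.009) = 1.008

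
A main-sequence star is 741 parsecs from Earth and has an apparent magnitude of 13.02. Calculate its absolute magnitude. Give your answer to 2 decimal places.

M ≈ 3.67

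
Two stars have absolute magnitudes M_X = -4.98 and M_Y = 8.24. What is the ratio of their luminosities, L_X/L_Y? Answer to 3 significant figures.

ΔM = M_X − M_Y = -13.22
L_X/L_Y = 10^(−0.4 ΔM) = 10^5.288 = 194100

L_X/L_Y ≈ 194000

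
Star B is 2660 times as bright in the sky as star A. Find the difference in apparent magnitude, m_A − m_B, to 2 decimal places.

Pogson: Δm = −2.5 log₁₀(ratio) = −2.5 log₁₀(2660) = −2.5 × 3.4249 = -8.562
Star B is brighter so has the smaller magnitude: m_A − m_B is positive.

m_A − m_B ≈ 8.56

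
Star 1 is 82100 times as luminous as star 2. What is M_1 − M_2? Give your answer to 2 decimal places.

Pogson: ΔM = −2.5 log₁₀(ratio) = −2.5 log₁₀(82100) = −2.5 × 4.9143 = -12.286
Star 1 is brighter, so it has the smaller magnitude: the difference is negative.

M_1 − M_2 ≈ -12.29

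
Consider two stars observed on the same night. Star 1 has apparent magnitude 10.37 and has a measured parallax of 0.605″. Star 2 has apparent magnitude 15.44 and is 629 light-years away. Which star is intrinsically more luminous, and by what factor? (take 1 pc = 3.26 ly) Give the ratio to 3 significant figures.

Star 2 is more luminous, by a factor of 128.

Star 1: d = 1/p = 1/0.605″ = 1.653 pc
Star 1: M = m − 5 log₁₀ d + 5 = 10.37 − 5·0.2182 + 5 = 14.279
Star 2: d = 629 ly / 3.26 = 192.9 pc
Star 2: M = m − 5 log₁₀ d + 5 = 15.44 − 5·2.2854 + 5 = 9.013
ΔM = M_1 − M_2 = 14.279 − (9.013) = 5.266; smaller M is more luminous → Star 2.
L ratio = 10^(0.4 |ΔM|) = 10^2.106 = 127.8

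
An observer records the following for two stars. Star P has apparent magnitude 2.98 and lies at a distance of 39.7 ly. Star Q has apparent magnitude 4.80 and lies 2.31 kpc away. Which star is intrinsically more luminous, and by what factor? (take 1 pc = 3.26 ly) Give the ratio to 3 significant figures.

Star P: d = 39.7 ly / 3.26 = 12.18 pc
Star P: M = m − 5 log₁₀ d + 5 = 2.98 − 5·1.0856 + 5 = 2.552
Star Q: d = 2.31 kpc = 2310 pc
Star Q: M = m − 5 log₁₀ d + 5 = 4.80 − 5·3.3636 + 5 = -7.018
ΔM = M_P − M_Q = 2.552 − (-7.018) = 9.570; smaller M is more luminous → Star Q.
L ratio = 10^(0.4 |ΔM|) = 10^3.828 = 6731

Star Q is more luminous, by a factor of 6730.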